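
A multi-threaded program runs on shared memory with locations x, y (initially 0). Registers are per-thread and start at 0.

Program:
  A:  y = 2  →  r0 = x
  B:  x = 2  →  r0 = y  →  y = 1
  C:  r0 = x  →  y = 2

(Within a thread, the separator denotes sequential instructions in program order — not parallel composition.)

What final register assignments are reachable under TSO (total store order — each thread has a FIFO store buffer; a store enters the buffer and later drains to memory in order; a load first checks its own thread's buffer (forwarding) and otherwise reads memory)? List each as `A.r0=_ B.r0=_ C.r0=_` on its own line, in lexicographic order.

outcome vector order: (A.r0,B.r0,C.r0)
|TSO outcomes| = 8

A.r0=0 B.r0=0 C.r0=0
A.r0=0 B.r0=0 C.r0=2
A.r0=0 B.r0=2 C.r0=0
A.r0=0 B.r0=2 C.r0=2
A.r0=2 B.r0=0 C.r0=0
A.r0=2 B.r0=0 C.r0=2
A.r0=2 B.r0=2 C.r0=0
A.r0=2 B.r0=2 C.r0=2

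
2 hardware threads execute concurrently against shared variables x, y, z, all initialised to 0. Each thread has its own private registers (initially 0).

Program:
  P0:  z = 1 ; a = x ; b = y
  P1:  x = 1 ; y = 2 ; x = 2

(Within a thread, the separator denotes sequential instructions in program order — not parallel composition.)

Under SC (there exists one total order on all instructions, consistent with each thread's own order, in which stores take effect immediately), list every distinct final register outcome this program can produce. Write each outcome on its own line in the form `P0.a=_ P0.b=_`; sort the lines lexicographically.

outcome vector order: (P0.a,P0.b)
|SC outcomes| = 5

P0.a=0 P0.b=0
P0.a=0 P0.b=2
P0.a=1 P0.b=0
P0.a=1 P0.b=2
P0.a=2 P0.b=2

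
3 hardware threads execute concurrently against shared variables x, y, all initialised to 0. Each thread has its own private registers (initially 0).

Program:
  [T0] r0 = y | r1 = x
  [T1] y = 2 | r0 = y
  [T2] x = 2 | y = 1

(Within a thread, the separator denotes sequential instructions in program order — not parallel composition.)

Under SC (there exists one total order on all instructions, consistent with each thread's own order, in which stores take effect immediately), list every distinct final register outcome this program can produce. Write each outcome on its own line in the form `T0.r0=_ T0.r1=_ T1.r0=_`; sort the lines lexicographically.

T0.r0=0 T0.r1=0 T1.r0=1
T0.r0=0 T0.r1=0 T1.r0=2
T0.r0=0 T0.r1=2 T1.r0=1
T0.r0=0 T0.r1=2 T1.r0=2
T0.r0=1 T0.r1=2 T1.r0=1
T0.r0=1 T0.r1=2 T1.r0=2
T0.r0=2 T0.r1=0 T1.r0=1
T0.r0=2 T0.r1=0 T1.r0=2
T0.r0=2 T0.r1=2 T1.r0=1
T0.r0=2 T0.r1=2 T1.r0=2

outcome vector order: (T0.r0,T0.r1,T1.r0)
|SC outcomes| = 10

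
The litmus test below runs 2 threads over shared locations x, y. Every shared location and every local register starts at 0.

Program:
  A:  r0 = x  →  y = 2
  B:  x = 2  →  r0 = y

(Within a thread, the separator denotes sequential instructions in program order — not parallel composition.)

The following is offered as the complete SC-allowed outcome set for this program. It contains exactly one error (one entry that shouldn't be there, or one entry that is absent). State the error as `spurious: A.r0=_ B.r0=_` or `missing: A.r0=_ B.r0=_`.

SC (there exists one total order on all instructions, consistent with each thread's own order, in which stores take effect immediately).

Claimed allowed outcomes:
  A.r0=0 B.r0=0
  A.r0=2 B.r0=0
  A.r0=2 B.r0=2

outcome vector order: (A.r0,B.r0)
SC (4): <0 0>, <0 2>, <2 0>, <2 2>
SC∖claimed = {<0 2>}

missing: A.r0=0 B.r0=2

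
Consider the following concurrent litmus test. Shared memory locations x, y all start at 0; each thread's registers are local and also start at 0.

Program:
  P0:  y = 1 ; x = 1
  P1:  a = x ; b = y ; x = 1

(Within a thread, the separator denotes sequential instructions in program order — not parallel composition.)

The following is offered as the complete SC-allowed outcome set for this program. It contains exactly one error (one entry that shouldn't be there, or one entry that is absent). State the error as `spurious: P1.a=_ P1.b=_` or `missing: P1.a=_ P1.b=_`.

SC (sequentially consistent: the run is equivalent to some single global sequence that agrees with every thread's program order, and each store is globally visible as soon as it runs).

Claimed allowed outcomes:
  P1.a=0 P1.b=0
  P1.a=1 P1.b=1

outcome vector order: (P1.a,P1.b)
under SC → 0/0; 0/1; 1/1
SC∖claimed = {0/1}

missing: P1.a=0 P1.b=1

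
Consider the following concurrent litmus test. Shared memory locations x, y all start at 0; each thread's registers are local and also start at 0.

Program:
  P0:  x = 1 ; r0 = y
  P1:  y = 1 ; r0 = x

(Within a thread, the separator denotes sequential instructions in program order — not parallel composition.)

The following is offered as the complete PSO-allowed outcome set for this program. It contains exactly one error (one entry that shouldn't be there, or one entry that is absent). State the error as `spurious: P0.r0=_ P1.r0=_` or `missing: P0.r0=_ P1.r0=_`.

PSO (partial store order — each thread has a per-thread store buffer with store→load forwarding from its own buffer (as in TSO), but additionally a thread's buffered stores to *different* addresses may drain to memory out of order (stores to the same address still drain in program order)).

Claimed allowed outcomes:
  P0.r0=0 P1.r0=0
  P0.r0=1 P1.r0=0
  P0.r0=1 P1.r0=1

missing: P0.r0=0 P1.r0=1

outcome vector order: (P0.r0,P1.r0)
under PSO → 0/0 0/1 1/0 1/1
PSO∖claimed = {0/1}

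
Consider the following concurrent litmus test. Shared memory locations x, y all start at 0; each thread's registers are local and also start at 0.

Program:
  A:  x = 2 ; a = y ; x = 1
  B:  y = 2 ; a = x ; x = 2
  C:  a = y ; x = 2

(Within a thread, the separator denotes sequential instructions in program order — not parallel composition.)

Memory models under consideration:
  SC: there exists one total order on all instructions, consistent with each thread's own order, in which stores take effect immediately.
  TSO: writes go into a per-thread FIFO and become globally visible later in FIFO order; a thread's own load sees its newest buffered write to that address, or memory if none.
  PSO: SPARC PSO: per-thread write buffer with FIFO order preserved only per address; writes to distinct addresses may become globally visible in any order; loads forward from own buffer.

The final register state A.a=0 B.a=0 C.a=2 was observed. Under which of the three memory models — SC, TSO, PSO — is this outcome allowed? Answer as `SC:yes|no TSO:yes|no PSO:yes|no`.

SC:no TSO:yes PSO:yes

outcome vector order: (A.a,B.a,C.a)
SC: 10 outcomes — {<0 1 0>; <0 1 2>; <0 2 0>; <0 2 2>; <2 0 0>; <2 0 2>; <2 1 0>; <2 1 2>; <2 2 0>; <2 2 2>}
TSO: 12 outcomes — {<0 0 0>; <0 0 2>; <0 1 0>; <0 1 2>; <0 2 0>; <0 2 2>; <2 0 0>; <2 0 2>; <2 1 0>; <2 1 2>; <2 2 0>; <2 2 2>}
PSO: 12 outcomes — {<0 0 0>; <0 0 2>; <0 1 0>; <0 1 2>; <0 2 0>; <0 2 2>; <2 0 0>; <2 0 2>; <2 1 0>; <2 1 2>; <2 2 0>; <2 2 2>}
target <0 0 2> ∈ {TSO,PSO}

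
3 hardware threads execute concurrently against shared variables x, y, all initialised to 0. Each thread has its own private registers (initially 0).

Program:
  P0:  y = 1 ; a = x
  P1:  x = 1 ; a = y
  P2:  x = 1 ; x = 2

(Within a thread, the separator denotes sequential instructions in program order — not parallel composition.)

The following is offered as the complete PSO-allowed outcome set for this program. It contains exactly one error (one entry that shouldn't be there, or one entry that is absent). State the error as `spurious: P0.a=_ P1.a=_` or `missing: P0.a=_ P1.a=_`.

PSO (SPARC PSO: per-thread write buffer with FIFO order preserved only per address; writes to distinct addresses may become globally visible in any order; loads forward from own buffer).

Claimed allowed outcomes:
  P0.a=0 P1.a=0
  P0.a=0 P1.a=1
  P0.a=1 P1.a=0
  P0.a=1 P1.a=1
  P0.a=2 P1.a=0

missing: P0.a=2 P1.a=1

outcome vector order: (P0.a,P1.a)
under PSO → 0/0, 0/1, 1/0, 1/1, 2/0, 2/1
PSO∖claimed = {2/1}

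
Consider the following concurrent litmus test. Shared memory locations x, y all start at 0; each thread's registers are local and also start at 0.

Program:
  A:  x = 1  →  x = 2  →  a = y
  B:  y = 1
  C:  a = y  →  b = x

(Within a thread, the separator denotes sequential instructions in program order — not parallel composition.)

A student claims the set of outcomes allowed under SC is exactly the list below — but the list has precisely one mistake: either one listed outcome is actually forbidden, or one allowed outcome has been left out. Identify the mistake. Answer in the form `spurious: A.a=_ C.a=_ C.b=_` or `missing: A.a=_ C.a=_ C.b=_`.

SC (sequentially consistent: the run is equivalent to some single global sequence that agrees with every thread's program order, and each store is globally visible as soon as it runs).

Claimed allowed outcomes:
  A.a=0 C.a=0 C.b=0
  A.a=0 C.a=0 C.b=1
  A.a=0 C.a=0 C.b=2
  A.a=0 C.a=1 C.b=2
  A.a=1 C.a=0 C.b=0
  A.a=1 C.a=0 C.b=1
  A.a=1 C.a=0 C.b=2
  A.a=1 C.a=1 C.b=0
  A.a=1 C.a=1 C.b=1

missing: A.a=1 C.a=1 C.b=2

outcome vector order: (A.a,C.a,C.b)
[SC] allowed = {000; 001; 002; 012; 100; 101; 102; 110; 111; 112}
SC∖claimed = {112}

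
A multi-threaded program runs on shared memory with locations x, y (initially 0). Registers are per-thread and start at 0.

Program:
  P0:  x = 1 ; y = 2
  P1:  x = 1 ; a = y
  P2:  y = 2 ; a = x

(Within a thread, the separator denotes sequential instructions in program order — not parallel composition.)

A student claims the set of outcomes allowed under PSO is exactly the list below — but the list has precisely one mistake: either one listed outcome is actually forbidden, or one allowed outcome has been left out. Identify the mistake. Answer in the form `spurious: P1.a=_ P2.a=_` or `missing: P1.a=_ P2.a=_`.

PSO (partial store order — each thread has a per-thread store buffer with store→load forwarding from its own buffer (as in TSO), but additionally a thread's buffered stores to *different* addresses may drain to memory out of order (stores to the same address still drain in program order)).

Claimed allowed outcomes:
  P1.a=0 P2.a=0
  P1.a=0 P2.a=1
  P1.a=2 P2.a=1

missing: P1.a=2 P2.a=0

outcome vector order: (P1.a,P2.a)
[PSO] allowed = {(0,0) (0,1) (2,0) (2,1)}
PSO∖claimed = {(2,0)}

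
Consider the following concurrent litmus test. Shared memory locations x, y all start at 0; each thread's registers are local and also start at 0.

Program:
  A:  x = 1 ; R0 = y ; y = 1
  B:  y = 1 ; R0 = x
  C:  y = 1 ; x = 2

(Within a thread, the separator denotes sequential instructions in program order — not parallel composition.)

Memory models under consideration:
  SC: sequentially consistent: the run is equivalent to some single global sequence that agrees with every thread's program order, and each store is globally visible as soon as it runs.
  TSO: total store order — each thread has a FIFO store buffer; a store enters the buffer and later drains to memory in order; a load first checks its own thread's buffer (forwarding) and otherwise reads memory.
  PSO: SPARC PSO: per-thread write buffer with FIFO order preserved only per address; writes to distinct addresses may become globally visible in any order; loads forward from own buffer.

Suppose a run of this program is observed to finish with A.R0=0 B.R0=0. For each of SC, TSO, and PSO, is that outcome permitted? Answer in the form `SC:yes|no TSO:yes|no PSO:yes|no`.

outcome vector order: (A.R0,B.R0)
SC (5): 01; 02; 10; 11; 12
TSO (6): 00; 01; 02; 10; 11; 12
PSO (6): 00; 01; 02; 10; 11; 12
target 00 ∈ {TSO,PSO}

SC:no TSO:yes PSO:yes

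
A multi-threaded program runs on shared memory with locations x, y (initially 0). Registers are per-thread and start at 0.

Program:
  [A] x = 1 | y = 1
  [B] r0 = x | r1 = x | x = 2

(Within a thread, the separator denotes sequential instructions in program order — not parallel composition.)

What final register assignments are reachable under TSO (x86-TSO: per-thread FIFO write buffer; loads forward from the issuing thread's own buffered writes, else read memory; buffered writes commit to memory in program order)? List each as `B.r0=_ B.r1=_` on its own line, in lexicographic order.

outcome vector order: (B.r0,B.r1)
|TSO outcomes| = 3

B.r0=0 B.r1=0
B.r0=0 B.r1=1
B.r0=1 B.r1=1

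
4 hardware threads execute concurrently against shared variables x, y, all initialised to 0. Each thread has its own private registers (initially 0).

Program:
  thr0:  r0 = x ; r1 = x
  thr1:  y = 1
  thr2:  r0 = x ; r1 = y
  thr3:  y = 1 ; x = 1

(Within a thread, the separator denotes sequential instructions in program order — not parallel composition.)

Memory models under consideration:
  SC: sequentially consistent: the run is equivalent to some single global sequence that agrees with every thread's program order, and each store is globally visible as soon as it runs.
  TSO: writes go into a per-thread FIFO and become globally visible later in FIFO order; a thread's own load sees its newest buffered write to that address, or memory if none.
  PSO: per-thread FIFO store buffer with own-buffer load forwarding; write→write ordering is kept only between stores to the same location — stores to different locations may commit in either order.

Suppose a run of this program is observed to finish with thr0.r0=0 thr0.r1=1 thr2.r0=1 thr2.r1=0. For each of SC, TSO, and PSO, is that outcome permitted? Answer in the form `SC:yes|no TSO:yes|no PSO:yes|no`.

SC:no TSO:no PSO:yes

outcome vector order: (thr0.r0,thr0.r1,thr2.r0,thr2.r1)
SC (9): 0/0/0/0 0/0/0/1 0/0/1/1 0/1/0/0 0/1/0/1 0/1/1/1 1/1/0/0 1/1/0/1 1/1/1/1
TSO (9): 0/0/0/0 0/0/0/1 0/0/1/1 0/1/0/0 0/1/0/1 0/1/1/1 1/1/0/0 1/1/0/1 1/1/1/1
PSO (12): 0/0/0/0 0/0/0/1 0/0/1/0 0/0/1/1 0/1/0/0 0/1/0/1 0/1/1/0 0/1/1/1 1/1/0/0 1/1/0/1 1/1/1/0 1/1/1/1
target 0/1/1/0 ∈ {PSO}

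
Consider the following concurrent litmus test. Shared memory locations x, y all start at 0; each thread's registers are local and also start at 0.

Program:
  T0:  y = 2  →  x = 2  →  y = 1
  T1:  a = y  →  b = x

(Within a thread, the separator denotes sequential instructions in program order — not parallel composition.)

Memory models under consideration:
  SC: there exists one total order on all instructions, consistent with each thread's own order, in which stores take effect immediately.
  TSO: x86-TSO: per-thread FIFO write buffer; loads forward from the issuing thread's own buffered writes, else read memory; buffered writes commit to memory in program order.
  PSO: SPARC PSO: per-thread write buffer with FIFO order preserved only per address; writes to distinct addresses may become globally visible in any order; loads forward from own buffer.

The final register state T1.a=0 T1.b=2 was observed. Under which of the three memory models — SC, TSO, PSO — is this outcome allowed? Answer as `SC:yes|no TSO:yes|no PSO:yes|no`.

outcome vector order: (T1.a,T1.b)
under SC → 0/0, 0/2, 1/2, 2/0, 2/2
under TSO → 0/0, 0/2, 1/2, 2/0, 2/2
under PSO → 0/0, 0/2, 1/0, 1/2, 2/0, 2/2
target 0/2 ∈ {SC,TSO,PSO}

SC:yes TSO:yes PSO:yes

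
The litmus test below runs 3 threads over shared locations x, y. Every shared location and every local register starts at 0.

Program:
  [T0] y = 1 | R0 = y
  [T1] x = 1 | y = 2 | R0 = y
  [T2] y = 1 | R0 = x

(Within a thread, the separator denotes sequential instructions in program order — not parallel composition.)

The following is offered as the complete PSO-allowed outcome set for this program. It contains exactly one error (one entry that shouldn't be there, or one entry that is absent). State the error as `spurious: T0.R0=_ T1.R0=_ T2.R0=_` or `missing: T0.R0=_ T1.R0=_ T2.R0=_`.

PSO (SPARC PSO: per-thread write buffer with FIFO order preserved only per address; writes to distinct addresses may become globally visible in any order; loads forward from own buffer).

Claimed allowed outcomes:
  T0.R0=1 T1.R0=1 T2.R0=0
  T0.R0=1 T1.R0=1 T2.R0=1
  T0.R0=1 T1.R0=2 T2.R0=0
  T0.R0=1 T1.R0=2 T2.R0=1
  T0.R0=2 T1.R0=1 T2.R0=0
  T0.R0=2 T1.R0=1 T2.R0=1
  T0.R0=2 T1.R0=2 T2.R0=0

missing: T0.R0=2 T1.R0=2 T2.R0=1

outcome vector order: (T0.R0,T1.R0,T2.R0)
under PSO → 110, 111, 120, 121, 210, 211, 220, 221
PSO∖claimed = {221}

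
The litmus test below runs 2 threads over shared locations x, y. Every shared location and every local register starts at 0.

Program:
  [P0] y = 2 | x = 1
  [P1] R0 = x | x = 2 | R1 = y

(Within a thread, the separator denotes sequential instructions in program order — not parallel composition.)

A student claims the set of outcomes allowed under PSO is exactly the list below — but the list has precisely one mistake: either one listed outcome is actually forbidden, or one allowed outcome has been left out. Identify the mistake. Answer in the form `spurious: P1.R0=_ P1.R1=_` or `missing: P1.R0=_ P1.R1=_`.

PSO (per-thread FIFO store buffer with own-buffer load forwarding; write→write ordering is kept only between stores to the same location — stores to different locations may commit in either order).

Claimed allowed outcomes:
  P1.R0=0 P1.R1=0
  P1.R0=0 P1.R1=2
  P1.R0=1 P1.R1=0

outcome vector order: (P1.R0,P1.R1)
[PSO] allowed = {00 02 10 12}
PSO∖claimed = {12}

missing: P1.R0=1 P1.R1=2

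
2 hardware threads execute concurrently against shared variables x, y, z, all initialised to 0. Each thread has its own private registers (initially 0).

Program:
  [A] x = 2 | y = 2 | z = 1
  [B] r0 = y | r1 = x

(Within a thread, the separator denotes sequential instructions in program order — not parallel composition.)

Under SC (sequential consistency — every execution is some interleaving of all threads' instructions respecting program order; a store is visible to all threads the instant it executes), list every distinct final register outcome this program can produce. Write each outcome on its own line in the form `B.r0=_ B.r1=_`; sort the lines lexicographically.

B.r0=0 B.r1=0
B.r0=0 B.r1=2
B.r0=2 B.r1=2

outcome vector order: (B.r0,B.r1)
|SC outcomes| = 3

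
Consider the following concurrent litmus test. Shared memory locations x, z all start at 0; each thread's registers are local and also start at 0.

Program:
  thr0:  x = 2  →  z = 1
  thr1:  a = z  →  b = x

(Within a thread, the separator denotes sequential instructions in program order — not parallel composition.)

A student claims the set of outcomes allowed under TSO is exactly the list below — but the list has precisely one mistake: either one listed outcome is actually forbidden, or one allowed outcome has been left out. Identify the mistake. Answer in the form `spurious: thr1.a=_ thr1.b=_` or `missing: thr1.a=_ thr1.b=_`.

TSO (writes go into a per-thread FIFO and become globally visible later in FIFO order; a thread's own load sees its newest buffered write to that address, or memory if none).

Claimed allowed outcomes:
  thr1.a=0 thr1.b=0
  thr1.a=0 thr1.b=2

outcome vector order: (thr1.a,thr1.b)
under TSO → 0/0, 0/2, 1/2
TSO∖claimed = {1/2}

missing: thr1.a=1 thr1.b=2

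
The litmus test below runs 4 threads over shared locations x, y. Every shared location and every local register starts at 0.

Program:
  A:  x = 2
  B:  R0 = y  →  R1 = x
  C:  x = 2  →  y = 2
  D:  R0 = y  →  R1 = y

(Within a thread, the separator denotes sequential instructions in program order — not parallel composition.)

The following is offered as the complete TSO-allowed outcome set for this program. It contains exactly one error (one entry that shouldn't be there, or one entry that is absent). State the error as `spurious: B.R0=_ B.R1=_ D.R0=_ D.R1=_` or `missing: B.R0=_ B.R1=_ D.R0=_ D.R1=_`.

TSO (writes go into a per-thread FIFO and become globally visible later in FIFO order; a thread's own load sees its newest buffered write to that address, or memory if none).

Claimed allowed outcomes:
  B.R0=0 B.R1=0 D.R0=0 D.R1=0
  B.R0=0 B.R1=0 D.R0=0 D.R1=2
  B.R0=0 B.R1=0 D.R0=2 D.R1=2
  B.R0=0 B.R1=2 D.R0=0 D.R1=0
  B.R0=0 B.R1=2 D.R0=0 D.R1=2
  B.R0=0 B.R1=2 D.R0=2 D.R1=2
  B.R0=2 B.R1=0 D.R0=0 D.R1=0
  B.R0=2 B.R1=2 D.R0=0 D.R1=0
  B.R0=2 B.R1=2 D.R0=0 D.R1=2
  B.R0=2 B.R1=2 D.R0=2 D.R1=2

spurious: B.R0=2 B.R1=0 D.R0=0 D.R1=0

outcome vector order: (B.R0,B.R1,D.R0,D.R1)
under TSO → <0 0 0 0>, <0 0 0 2>, <0 0 2 2>, <0 2 0 0>, <0 2 0 2>, <0 2 2 2>, <2 2 0 0>, <2 2 0 2>, <2 2 2 2>
claimed∖TSO = {<2 0 0 0>}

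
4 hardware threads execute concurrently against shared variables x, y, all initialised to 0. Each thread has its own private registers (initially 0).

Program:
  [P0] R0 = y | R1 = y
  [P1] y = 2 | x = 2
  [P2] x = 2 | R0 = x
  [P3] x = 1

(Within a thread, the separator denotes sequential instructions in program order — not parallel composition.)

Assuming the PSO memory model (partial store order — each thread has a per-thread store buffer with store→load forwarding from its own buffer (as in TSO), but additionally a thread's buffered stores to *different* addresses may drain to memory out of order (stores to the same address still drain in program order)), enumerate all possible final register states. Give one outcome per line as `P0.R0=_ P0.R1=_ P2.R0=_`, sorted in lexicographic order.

outcome vector order: (P0.R0,P0.R1,P2.R0)
|PSO outcomes| = 6

P0.R0=0 P0.R1=0 P2.R0=1
P0.R0=0 P0.R1=0 P2.R0=2
P0.R0=0 P0.R1=2 P2.R0=1
P0.R0=0 P0.R1=2 P2.R0=2
P0.R0=2 P0.R1=2 P2.R0=1
P0.R0=2 P0.R1=2 P2.R0=2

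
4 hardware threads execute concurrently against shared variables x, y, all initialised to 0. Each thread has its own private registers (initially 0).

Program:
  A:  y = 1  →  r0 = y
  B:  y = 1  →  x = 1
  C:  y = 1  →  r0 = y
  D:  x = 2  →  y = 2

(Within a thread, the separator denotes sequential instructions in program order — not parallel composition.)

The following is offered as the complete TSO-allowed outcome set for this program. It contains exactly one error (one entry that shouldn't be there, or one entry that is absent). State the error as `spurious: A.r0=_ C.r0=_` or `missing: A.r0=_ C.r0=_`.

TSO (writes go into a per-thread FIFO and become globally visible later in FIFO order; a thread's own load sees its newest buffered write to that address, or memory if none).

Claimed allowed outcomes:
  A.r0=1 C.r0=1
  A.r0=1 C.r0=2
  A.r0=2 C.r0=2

missing: A.r0=2 C.r0=1

outcome vector order: (A.r0,C.r0)
TSO: 4 outcomes — {(1,1), (1,2), (2,1), (2,2)}
TSO∖claimed = {(2,1)}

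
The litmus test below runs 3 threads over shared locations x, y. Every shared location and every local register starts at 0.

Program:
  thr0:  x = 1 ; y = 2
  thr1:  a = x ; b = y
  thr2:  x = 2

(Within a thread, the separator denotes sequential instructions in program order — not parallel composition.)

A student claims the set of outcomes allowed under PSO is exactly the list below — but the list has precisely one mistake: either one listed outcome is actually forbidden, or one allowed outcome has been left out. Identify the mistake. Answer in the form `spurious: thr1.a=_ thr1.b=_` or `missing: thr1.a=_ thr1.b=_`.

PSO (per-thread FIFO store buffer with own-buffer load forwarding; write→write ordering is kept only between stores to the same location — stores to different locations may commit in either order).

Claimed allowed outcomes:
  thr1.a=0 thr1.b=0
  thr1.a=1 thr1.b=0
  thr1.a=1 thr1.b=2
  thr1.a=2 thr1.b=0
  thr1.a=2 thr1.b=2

outcome vector order: (thr1.a,thr1.b)
PSO (6): <0 0> <0 2> <1 0> <1 2> <2 0> <2 2>
PSO∖claimed = {<0 2>}

missing: thr1.a=0 thr1.b=2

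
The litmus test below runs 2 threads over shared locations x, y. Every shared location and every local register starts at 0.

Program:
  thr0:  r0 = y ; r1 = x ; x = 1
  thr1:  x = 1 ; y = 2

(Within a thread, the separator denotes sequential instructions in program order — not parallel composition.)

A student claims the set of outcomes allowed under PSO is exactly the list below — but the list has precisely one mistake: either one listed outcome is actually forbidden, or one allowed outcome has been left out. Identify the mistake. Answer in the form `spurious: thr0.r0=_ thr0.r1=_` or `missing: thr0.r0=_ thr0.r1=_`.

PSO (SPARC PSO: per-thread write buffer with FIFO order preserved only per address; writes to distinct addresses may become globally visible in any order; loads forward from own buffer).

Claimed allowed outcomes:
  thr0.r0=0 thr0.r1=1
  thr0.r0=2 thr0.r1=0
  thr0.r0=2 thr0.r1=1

outcome vector order: (thr0.r0,thr0.r1)
under PSO → 0/0; 0/1; 2/0; 2/1
PSO∖claimed = {0/0}

missing: thr0.r0=0 thr0.r1=0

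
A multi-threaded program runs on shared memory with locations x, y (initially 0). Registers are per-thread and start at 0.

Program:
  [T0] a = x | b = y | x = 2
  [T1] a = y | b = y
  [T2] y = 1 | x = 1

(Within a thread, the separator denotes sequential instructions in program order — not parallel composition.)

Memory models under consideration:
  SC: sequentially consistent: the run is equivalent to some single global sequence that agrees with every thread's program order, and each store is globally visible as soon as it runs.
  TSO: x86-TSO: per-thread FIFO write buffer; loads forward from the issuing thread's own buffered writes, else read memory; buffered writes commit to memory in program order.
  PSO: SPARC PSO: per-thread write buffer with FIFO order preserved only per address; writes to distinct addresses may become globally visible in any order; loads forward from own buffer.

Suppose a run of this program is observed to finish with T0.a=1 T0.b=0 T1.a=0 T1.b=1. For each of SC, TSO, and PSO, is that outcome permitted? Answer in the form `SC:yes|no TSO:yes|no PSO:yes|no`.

SC:no TSO:no PSO:yes

outcome vector order: (T0.a,T0.b,T1.a,T1.b)
SC (9): (0,0,0,0); (0,0,0,1); (0,0,1,1); (0,1,0,0); (0,1,0,1); (0,1,1,1); (1,1,0,0); (1,1,0,1); (1,1,1,1)
TSO (9): (0,0,0,0); (0,0,0,1); (0,0,1,1); (0,1,0,0); (0,1,0,1); (0,1,1,1); (1,1,0,0); (1,1,0,1); (1,1,1,1)
PSO (12): (0,0,0,0); (0,0,0,1); (0,0,1,1); (0,1,0,0); (0,1,0,1); (0,1,1,1); (1,0,0,0); (1,0,0,1); (1,0,1,1); (1,1,0,0); (1,1,0,1); (1,1,1,1)
target (1,0,0,1) ∈ {PSO}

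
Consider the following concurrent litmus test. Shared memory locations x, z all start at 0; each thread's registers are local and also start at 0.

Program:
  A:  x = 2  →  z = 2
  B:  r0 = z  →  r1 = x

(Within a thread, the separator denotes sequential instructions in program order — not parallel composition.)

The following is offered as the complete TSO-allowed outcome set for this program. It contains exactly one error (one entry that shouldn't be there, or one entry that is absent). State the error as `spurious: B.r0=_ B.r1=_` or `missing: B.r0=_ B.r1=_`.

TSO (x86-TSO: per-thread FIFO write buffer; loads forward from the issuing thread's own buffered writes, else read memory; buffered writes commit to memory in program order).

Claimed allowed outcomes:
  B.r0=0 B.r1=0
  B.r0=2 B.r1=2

missing: B.r0=0 B.r1=2

outcome vector order: (B.r0,B.r1)
TSO (3): 00 02 22
TSO∖claimed = {02}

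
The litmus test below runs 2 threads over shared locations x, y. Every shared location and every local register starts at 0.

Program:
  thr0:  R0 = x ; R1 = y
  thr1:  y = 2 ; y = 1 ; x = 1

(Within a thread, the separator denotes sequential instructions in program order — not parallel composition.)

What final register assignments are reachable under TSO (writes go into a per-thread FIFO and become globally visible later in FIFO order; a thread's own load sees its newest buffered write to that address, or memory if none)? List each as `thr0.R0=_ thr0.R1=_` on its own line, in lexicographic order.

thr0.R0=0 thr0.R1=0
thr0.R0=0 thr0.R1=1
thr0.R0=0 thr0.R1=2
thr0.R0=1 thr0.R1=1

outcome vector order: (thr0.R0,thr0.R1)
|TSO outcomes| = 4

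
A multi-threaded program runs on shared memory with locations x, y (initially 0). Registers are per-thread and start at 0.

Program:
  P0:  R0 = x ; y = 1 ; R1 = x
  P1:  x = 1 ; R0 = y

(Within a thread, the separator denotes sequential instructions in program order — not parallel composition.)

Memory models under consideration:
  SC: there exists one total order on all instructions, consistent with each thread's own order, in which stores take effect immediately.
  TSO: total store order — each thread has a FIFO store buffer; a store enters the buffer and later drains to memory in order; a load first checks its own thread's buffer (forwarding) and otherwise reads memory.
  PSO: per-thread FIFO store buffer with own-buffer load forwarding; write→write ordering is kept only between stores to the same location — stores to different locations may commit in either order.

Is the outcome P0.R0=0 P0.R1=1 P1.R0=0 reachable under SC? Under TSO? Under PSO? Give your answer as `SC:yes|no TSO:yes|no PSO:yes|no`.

outcome vector order: (P0.R0,P0.R1,P1.R0)
SC (5): <0 0 1>; <0 1 0>; <0 1 1>; <1 1 0>; <1 1 1>
TSO (6): <0 0 0>; <0 0 1>; <0 1 0>; <0 1 1>; <1 1 0>; <1 1 1>
PSO (6): <0 0 0>; <0 0 1>; <0 1 0>; <0 1 1>; <1 1 0>; <1 1 1>
target <0 1 0> ∈ {SC,TSO,PSO}

SC:yes TSO:yes PSO:yes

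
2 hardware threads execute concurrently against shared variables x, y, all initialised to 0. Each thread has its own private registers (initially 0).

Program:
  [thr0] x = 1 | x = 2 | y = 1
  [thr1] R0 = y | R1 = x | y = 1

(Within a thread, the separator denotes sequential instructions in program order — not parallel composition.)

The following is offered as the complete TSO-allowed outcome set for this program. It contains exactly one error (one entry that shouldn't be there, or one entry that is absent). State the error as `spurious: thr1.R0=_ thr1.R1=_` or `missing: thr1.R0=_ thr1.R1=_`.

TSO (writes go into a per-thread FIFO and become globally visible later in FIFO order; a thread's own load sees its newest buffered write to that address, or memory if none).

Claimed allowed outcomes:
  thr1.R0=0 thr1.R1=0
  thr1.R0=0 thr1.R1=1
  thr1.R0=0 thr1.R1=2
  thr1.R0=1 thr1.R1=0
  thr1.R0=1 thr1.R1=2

outcome vector order: (thr1.R0,thr1.R1)
under TSO → 00, 01, 02, 12
claimed∖TSO = {10}

spurious: thr1.R0=1 thr1.R1=0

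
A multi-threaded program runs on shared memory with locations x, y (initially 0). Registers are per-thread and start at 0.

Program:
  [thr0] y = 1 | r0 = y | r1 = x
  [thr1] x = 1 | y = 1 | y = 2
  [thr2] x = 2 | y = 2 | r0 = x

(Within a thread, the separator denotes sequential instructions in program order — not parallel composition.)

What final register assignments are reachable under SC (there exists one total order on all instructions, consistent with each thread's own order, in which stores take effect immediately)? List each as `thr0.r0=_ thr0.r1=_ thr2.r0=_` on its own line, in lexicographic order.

outcome vector order: (thr0.r0,thr0.r1,thr2.r0)
|SC outcomes| = 10

thr0.r0=1 thr0.r1=0 thr2.r0=1
thr0.r0=1 thr0.r1=0 thr2.r0=2
thr0.r0=1 thr0.r1=1 thr2.r0=1
thr0.r0=1 thr0.r1=1 thr2.r0=2
thr0.r0=1 thr0.r1=2 thr2.r0=1
thr0.r0=1 thr0.r1=2 thr2.r0=2
thr0.r0=2 thr0.r1=1 thr2.r0=1
thr0.r0=2 thr0.r1=1 thr2.r0=2
thr0.r0=2 thr0.r1=2 thr2.r0=1
thr0.r0=2 thr0.r1=2 thr2.r0=2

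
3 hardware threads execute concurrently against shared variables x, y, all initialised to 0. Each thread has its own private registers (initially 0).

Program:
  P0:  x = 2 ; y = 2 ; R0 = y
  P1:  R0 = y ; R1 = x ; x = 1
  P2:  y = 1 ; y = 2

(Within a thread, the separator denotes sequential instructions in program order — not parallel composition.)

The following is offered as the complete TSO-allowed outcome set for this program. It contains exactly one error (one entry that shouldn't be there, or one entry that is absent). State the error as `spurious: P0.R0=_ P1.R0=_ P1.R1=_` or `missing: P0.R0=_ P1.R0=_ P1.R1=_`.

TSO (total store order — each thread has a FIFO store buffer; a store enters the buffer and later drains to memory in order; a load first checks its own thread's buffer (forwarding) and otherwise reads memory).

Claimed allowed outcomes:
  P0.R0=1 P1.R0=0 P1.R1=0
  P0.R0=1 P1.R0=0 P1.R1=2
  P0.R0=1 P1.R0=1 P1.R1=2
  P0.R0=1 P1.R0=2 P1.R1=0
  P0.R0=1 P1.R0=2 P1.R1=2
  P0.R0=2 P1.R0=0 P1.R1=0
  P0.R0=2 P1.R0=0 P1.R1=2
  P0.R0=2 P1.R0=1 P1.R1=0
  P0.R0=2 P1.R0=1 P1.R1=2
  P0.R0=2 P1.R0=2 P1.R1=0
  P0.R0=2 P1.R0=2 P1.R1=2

outcome vector order: (P0.R0,P1.R0,P1.R1)
TSO (10): (1,0,0), (1,0,2), (1,1,2), (1,2,2), (2,0,0), (2,0,2), (2,1,0), (2,1,2), (2,2,0), (2,2,2)
claimed∖TSO = {(1,2,0)}

spurious: P0.R0=1 P1.R0=2 P1.R1=0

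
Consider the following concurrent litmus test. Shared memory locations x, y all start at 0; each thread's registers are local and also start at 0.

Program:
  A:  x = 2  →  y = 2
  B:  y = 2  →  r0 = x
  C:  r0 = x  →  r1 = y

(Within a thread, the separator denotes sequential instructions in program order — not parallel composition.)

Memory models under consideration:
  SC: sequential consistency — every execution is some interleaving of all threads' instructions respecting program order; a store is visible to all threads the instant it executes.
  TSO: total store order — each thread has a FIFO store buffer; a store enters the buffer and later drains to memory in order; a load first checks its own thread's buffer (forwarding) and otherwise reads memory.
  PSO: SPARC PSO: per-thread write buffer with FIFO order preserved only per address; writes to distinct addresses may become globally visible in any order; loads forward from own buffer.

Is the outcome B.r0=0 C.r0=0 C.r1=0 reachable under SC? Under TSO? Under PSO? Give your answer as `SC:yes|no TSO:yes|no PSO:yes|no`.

SC:yes TSO:yes PSO:yes

outcome vector order: (B.r0,C.r0,C.r1)
SC: 7 outcomes — {(0,0,0) (0,0,2) (0,2,2) (2,0,0) (2,0,2) (2,2,0) (2,2,2)}
TSO: 8 outcomes — {(0,0,0) (0,0,2) (0,2,0) (0,2,2) (2,0,0) (2,0,2) (2,2,0) (2,2,2)}
PSO: 8 outcomes — {(0,0,0) (0,0,2) (0,2,0) (0,2,2) (2,0,0) (2,0,2) (2,2,0) (2,2,2)}
target (0,0,0) ∈ {SC,TSO,PSO}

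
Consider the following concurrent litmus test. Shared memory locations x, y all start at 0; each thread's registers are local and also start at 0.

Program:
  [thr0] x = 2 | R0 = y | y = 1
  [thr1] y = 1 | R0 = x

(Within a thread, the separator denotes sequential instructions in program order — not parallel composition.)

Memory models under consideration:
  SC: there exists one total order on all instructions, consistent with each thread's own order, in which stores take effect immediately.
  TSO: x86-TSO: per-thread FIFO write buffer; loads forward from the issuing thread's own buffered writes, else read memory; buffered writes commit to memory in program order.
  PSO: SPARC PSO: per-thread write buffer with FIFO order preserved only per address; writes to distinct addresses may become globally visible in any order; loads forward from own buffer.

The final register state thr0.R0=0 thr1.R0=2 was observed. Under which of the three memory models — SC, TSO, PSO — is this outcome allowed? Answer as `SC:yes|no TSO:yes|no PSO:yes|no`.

outcome vector order: (thr0.R0,thr1.R0)
SC (3): <0 2> <1 0> <1 2>
TSO (4): <0 0> <0 2> <1 0> <1 2>
PSO (4): <0 0> <0 2> <1 0> <1 2>
target <0 2> ∈ {SC,TSO,PSO}

SC:yes TSO:yes PSO:yes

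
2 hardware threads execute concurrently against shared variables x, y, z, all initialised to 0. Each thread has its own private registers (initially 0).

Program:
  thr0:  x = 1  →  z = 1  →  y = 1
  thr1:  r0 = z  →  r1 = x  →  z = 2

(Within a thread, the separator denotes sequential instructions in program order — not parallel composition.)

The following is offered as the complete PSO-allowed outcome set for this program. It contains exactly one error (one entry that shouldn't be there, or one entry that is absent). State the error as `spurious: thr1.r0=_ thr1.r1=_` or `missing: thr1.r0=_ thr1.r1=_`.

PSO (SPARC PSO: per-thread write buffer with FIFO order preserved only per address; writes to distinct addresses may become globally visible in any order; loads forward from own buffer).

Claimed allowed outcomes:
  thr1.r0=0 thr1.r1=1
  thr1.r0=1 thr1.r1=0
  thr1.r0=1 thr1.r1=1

outcome vector order: (thr1.r0,thr1.r1)
under PSO → <0 0>; <0 1>; <1 0>; <1 1>
PSO∖claimed = {<0 0>}

missing: thr1.r0=0 thr1.r1=0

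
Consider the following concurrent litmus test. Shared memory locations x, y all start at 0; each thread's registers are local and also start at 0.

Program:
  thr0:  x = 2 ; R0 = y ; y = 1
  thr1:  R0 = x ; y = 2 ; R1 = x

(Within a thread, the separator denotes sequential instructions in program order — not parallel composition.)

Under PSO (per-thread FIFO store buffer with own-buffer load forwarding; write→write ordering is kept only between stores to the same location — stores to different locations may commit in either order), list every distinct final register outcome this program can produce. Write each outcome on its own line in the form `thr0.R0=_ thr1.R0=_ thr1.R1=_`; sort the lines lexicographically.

outcome vector order: (thr0.R0,thr1.R0,thr1.R1)
|PSO outcomes| = 6

thr0.R0=0 thr1.R0=0 thr1.R1=0
thr0.R0=0 thr1.R0=0 thr1.R1=2
thr0.R0=0 thr1.R0=2 thr1.R1=2
thr0.R0=2 thr1.R0=0 thr1.R1=0
thr0.R0=2 thr1.R0=0 thr1.R1=2
thr0.R0=2 thr1.R0=2 thr1.R1=2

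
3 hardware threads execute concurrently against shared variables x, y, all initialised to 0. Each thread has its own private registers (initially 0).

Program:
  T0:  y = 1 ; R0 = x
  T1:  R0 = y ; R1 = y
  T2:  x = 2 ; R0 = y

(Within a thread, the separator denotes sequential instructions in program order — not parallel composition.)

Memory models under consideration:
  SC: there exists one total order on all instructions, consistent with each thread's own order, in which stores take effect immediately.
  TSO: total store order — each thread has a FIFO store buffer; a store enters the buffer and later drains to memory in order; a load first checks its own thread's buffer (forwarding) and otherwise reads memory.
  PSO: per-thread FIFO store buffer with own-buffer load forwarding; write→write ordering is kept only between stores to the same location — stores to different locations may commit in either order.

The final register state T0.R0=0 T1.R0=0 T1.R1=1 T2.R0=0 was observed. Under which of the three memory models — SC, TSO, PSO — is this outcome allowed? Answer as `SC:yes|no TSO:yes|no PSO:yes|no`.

outcome vector order: (T0.R0,T1.R0,T1.R1,T2.R0)
SC (9): 0001; 0011; 0111; 2000; 2001; 2010; 2011; 2110; 2111
TSO (12): 0000; 0001; 0010; 0011; 0110; 0111; 2000; 2001; 2010; 2011; 2110; 2111
PSO (12): 0000; 0001; 0010; 0011; 0110; 0111; 2000; 2001; 2010; 2011; 2110; 2111
target 0010 ∈ {TSO,PSO}

SC:no TSO:yes PSO:yes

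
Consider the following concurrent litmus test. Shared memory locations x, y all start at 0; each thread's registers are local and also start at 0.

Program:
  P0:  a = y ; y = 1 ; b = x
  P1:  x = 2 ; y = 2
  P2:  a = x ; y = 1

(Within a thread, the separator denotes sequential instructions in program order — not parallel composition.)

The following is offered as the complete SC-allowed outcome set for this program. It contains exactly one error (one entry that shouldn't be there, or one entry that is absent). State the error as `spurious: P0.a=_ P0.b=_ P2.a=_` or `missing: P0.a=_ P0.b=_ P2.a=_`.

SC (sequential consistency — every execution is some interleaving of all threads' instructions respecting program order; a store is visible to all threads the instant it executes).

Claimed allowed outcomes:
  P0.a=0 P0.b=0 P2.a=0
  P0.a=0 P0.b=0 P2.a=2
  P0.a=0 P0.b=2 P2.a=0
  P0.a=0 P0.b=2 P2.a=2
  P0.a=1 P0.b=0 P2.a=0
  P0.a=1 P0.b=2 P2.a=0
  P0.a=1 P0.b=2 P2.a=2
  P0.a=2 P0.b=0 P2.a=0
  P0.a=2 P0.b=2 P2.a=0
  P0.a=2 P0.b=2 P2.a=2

outcome vector order: (P0.a,P0.b,P2.a)
[SC] allowed = {<0 0 0>; <0 0 2>; <0 2 0>; <0 2 2>; <1 0 0>; <1 2 0>; <1 2 2>; <2 2 0>; <2 2 2>}
claimed∖SC = {<2 0 0>}

spurious: P0.a=2 P0.b=0 P2.a=0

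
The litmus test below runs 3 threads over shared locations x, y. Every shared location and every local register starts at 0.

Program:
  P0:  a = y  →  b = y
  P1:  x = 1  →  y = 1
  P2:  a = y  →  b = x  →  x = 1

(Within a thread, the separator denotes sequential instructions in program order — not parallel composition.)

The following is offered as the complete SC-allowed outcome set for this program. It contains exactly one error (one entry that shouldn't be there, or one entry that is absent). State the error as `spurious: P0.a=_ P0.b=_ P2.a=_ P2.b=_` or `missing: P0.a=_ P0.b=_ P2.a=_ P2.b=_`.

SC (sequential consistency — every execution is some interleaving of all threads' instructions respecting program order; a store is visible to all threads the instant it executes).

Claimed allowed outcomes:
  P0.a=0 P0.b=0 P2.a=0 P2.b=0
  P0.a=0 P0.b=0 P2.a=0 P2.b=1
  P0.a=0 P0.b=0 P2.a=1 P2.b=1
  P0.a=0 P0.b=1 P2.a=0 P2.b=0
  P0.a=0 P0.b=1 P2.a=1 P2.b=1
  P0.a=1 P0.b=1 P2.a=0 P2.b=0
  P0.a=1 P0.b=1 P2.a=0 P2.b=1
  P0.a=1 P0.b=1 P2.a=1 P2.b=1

outcome vector order: (P0.a,P0.b,P2.a,P2.b)
SC (9): 0000, 0001, 0011, 0100, 0101, 0111, 1100, 1101, 1111
SC∖claimed = {0101}

missing: P0.a=0 P0.b=1 P2.a=0 P2.b=1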